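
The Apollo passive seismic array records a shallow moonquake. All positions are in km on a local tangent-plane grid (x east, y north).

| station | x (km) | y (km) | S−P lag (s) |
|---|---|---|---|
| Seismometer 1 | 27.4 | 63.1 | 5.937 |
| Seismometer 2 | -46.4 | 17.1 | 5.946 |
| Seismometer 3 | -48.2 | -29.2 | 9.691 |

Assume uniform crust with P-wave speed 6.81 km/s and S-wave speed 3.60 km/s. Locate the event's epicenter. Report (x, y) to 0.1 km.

-2.6 km east, 29.1 km north

Distance from S−P lag: d = Δt · v_P v_S / (v_P − v_S) = Δt · (6.81·3.60)/(6.81−3.60) ≈ 7.6374·Δt.
So d_Seismometer 1 = 45.34, d_Seismometer 2 = 45.41, d_Seismometer 3 = 74.01 km.
Circle about each station: (x − 27.4)² + (y − 63.1)² = 45.34²; (x + 46.4)² + (y − 17.1)² = 45.41²; (x + 48.2)² + (y + 29.2)² = 74.01².
Subtracting pairs of circle equations eliminates x²+y² and gives linear equations (the radical axes):
-147.6 x − 92.0 y = -2293.35
-151.2 x − 184.6 y = -4978.25
Solving the 2×2 system: x ≈ -2.6, y ≈ 29.1 km.
Check against Seismometer 1 (with the unrounded x, y): √((x − 27.4)²+(y − 63.1)²) = 45.35 ≈ 45.34 km. ✓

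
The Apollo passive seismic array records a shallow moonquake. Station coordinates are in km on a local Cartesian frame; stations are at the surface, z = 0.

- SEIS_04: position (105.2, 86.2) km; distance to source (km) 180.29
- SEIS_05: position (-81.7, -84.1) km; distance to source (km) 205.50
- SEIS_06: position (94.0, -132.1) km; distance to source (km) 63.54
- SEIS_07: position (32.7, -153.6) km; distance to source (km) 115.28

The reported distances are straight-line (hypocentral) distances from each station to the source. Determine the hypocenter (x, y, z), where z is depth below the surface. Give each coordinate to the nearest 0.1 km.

x ≈ 120.0 km, y ≈ -89.2 km, depth ≈ 39.0 km

Each station gives a sphere (x−x_i)² + (y−y_i)² + z² = d_i² (stations at z=0).
Subtracting the SEIS_04 sphere from SEIS_05 and SEIS_06: z² cancels, leaving linear equations in x and y:
-373.8 x − 340.6 y = -14475.55
-22.4 x − 436.6 y = 36256.08
Solving: x ≈ 120.002, y ≈ -89.199 km (keep extra digits for the depth step; rounded: 120.0, -89.2).
Then from the SEIS_04 sphere: z² = 180.29² − (x − 105.2)² − (y − 86.2)² with x = 120.002, y = -89.199, so z ≈ 38.995 ≈ 39.0 km.
Check against SEIS_07 (with the unrounded solution): distance 115.28 ≈ 115.28 km. ✓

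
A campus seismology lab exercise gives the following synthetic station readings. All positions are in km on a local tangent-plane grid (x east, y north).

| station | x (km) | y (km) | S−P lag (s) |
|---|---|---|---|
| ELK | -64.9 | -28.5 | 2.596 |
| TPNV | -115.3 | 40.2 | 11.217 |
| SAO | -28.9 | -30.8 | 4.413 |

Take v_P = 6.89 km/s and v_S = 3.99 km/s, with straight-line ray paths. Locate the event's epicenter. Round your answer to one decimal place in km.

Distance from S−P lag: d = Δt · v_P v_S / (v_P − v_S) = Δt · (6.89·3.99)/(6.89−3.99) ≈ 9.4797·Δt.
So d_ELK = 24.61, d_TPNV = 106.33, d_SAO = 41.83 km.
Circle about each station: (x + 64.9)² + (y + 28.5)² = 24.61²; (x + 115.3)² + (y − 40.2)² = 106.33²; (x + 28.9)² + (y + 30.8)² = 41.83².
Subtracting pairs of circle equations eliminates x²+y² and gives linear equations (the radical axes):
-100.8 x + 137.4 y = -814.55
72.0 x − 4.6 y = -4384.51
Solving the 2×2 system: x ≈ -64.3, y ≈ -53.1 km.

x ≈ -64.3 km, y ≈ -53.1 km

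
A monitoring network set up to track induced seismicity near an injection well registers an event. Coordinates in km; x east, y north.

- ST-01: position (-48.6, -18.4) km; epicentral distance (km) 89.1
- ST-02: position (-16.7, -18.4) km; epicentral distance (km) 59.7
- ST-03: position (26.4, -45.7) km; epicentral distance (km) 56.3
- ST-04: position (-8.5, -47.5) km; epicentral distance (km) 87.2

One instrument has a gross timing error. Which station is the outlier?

ST-04

Solve using three stations at a time. Using ST-01, ST-02, ST-03 (subtract circle equations pairwise → linear system) gives (x, y) ≈ (35.9, 9.8).
Distances from that point to each station vs reported:
  ST-01: calculated 89.1 vs reported 89.1 → residual 0.0 km
  ST-02: calculated 59.7 vs reported 59.7 → residual 0.0 km
  ST-03: calculated 56.3 vs reported 56.3 → residual 0.0 km
  ST-04: calculated 72.5 vs reported 87.2 → residual 14.7 km
ST-01, ST-02, ST-03 are mutually consistent (residuals ≈ 0); ST-04 is off by 14.7 km.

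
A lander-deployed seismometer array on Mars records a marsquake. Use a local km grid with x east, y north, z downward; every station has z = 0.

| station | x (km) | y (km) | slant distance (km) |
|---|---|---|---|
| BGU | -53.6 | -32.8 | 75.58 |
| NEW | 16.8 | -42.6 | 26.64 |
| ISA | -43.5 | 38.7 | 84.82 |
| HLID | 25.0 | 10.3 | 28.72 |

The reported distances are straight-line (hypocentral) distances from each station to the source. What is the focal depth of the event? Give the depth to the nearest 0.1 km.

Each station gives a sphere (x−x_i)² + (y−y_i)² + z² = d_i² (stations at z=0).
Subtracting the BGU sphere from NEW and ISA: z² cancels, leaving linear equations in x and y:
140.8 x − 19.6 y = 3150.85
20.2 x + 143.0 y = -2040.96
Solving: x ≈ 19.998, y ≈ -17.097 km (keep extra digits for the depth step; rounded: 20.0, -17.1).
Then from the BGU sphere: z² = 75.58² − (x + 53.6)² − (y + 32.8)² with x = 19.998, y = -17.097, so z ≈ 7.006 ≈ 7.0 km.
Check against HLID (with the unrounded solution): distance 28.72 ≈ 28.72 km. ✓

z ≈ 7.0 km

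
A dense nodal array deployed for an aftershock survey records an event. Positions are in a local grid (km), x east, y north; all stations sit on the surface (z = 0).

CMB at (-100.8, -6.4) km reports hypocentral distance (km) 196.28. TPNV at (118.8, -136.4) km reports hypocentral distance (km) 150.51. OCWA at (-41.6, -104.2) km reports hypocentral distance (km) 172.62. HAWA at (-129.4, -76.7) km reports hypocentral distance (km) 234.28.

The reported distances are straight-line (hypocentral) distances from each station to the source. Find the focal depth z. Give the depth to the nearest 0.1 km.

Each station gives a sphere (x−x_i)² + (y−y_i)² + z² = d_i² (stations at z=0).
Subtracting the CMB sphere from TPNV and OCWA: z² cancels, leaving linear equations in x and y:
439.2 x − 260.0 y = 38389.38
118.4 x − 195.6 y = 11114.77
Solving: x ≈ 83.796, y ≈ -6.101 km (keep extra digits for the depth step; rounded: 83.8, -6.1).
Then from the CMB sphere: z² = 196.28² − (x + 100.8)² − (y + 6.4)² with x = 83.796, y = -6.101, so z ≈ 66.709 ≈ 66.7 km.
Check against HAWA (with the unrounded solution): distance 234.28 ≈ 234.28 km. ✓

z ≈ 66.7 km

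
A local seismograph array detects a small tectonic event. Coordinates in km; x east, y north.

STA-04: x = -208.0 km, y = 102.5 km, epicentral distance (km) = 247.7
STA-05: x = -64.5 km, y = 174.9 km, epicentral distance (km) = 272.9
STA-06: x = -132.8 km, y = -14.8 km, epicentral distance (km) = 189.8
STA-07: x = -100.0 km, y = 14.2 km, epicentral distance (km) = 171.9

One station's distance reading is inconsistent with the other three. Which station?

Solve using three stations at a time. Using STA-05, STA-06, STA-07 (subtract circle equations pairwise → linear system) gives (x, y) ≈ (47.3, -73.9).
Distances from that point to each station vs reported:
  STA-04: calculated 310.3 vs reported 247.7 → residual 62.6 km
  STA-05: calculated 272.7 vs reported 272.9 → residual 0.2 km
  STA-06: calculated 189.6 vs reported 189.8 → residual 0.2 km
  STA-07: calculated 171.6 vs reported 171.9 → residual 0.3 km
STA-05, STA-06, STA-07 are mutually consistent (residuals ≈ 0); STA-04 is off by 62.6 km.

STA-04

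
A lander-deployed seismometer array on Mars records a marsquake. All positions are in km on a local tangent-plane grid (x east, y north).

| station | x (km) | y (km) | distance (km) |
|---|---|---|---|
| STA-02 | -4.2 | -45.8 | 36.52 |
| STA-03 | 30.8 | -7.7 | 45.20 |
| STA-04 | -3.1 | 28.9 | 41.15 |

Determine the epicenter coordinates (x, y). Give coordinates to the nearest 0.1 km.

Circle about each station: (x + 4.2)² + (y + 45.8)² = 36.52²; (x − 30.8)² + (y + 7.7)² = 45.20²; (x + 3.1)² + (y − 28.9)² = 41.15².
Subtracting pairs of circle equations eliminates x²+y² and gives linear equations (the radical axes):
70.0 x + 76.2 y = -1816.68
2.2 x + 149.4 y = -1630.07
Solving the 2×2 system: x ≈ -14.3, y ≈ -10.7 km.

x ≈ -14.3 km, y ≈ -10.7 km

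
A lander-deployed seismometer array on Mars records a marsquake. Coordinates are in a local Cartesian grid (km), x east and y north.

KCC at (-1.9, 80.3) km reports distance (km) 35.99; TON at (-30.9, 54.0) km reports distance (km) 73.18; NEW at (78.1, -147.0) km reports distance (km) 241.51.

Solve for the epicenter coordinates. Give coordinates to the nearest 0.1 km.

Circle about each station: (x + 1.9)² + (y − 80.3)² = 35.99²; (x + 30.9)² + (y − 54.0)² = 73.18²; (x − 78.1)² + (y + 147.0)² = 241.51².
Subtracting pairs of circle equations eliminates x²+y² and gives linear equations (the radical axes):
-58.0 x − 52.6 y = -6640.92
160.0 x − 454.6 y = -35774.89
Solving the 2×2 system: x ≈ 32.7, y ≈ 90.2 km.

(32.7, 90.2)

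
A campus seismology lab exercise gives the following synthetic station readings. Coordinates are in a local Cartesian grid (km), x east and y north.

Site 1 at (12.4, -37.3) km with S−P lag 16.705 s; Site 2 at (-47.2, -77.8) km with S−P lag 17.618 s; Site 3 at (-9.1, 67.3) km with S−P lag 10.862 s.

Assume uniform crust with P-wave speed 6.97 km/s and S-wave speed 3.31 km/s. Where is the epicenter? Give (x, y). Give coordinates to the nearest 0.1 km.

x ≈ -67.4 km, y ≈ 31.4 km

Distance from S−P lag: d = Δt · v_P v_S / (v_P − v_S) = Δt · (6.97·3.31)/(6.97−3.31) ≈ 6.3035·Δt.
So d_Site 1 = 105.30, d_Site 2 = 111.05, d_Site 3 = 68.47 km.
Circle about each station: (x − 12.4)² + (y + 37.3)² = 105.30²; (x + 47.2)² + (y + 77.8)² = 111.05²; (x + 9.1)² + (y − 67.3)² = 68.47².
Subtracting the Site 1 equation from the Site 2 and Site 3 equations removes the quadratic terms:
-119.2 x − 81.0 y = 5491.62
-43.0 x + 209.2 y = 9467.00
Solving the 2×2 system: x ≈ -67.4, y ≈ 31.4 km.
Check against Site 1 (with the unrounded x, y): √((x − 12.4)²+(y + 37.3)²) = 105.30 ≈ 105.30 km. ✓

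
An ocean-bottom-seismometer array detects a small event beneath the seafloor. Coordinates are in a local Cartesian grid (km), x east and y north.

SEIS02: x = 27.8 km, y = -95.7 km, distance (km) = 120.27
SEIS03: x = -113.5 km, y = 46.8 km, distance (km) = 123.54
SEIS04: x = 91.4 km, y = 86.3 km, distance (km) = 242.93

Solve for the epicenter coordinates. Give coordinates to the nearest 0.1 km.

Circle about each station: (x − 27.8)² + (y + 95.7)² = 120.27²; (x + 113.5)² + (y − 46.8)² = 123.54²; (x − 91.4)² + (y − 86.3)² = 242.93².
Subtracting the SEIS02 equation from the SEIS03 and SEIS04 equations removes the quadratic terms:
-282.6 x + 285.0 y = 4343.90
127.2 x + 364.0 y = -38679.79
Solving the 2×2 system: x ≈ -90.6, y ≈ -74.6 km.

-90.6 km east, -74.6 km north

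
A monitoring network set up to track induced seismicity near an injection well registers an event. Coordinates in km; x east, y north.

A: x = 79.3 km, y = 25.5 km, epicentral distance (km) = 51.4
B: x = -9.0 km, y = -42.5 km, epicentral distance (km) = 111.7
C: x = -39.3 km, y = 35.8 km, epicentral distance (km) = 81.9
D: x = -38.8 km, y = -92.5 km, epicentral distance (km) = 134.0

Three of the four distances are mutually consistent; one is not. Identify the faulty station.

Solve using three stations at a time. Using A, B, C (subtract circle equations pairwise → linear system) gives (x, y) ≈ (39.5, 58.1).
Distances from that point to each station vs reported:
  A: calculated 51.4 vs reported 51.4 → residual 0.0 km
  B: calculated 111.7 vs reported 111.7 → residual 0.0 km
  C: calculated 81.9 vs reported 81.9 → residual 0.0 km
  D: calculated 169.8 vs reported 134.0 → residual 35.8 km
A, B, C are mutually consistent (residuals ≈ 0); D is off by 35.8 km.

D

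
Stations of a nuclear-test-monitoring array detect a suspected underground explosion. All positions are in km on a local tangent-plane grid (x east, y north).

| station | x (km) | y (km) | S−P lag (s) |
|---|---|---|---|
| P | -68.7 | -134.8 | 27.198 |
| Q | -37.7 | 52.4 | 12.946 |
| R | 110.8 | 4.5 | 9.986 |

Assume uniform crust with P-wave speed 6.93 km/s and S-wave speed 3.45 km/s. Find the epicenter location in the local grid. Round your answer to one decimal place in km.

Distance from S−P lag: d = Δt · v_P v_S / (v_P − v_S) = Δt · (6.93·3.45)/(6.93−3.45) ≈ 6.8703·Δt.
So d_P = 186.86, d_Q = 88.94, d_R = 68.61 km.
Circle about each station: (x + 68.7)² + (y + 134.8)² = 186.86²; (x + 37.7)² + (y − 52.4)² = 88.94²; (x − 110.8)² + (y − 4.5)² = 68.61².
Subtracting the P equation from the Q and R equations removes the quadratic terms:
62.0 x + 374.4 y = 8282.66
359.0 x + 278.6 y = 19615.49
Solving the 2×2 system: x ≈ 43.0, y ≈ 15.0 km.

x ≈ 43.0 km, y ≈ 15.0 km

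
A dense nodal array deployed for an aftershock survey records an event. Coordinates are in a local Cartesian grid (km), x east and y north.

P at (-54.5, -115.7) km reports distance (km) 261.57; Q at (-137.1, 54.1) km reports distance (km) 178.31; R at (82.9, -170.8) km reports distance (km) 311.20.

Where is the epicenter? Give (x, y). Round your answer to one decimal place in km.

x ≈ 22.1 km, y ≈ 134.4 km

Circle about each station: (x + 54.5)² + (y + 115.7)² = 261.57²; (x + 137.1)² + (y − 54.1)² = 178.31²; (x − 82.9)² + (y + 170.8)² = 311.20².
Subtracting pairs of circle equations eliminates x²+y² and gives linear equations (the radical axes):
-165.2 x + 339.6 y = 41990.89
274.8 x − 110.2 y = -8738.27
Solving the 2×2 system: x ≈ 22.1, y ≈ 134.4 km.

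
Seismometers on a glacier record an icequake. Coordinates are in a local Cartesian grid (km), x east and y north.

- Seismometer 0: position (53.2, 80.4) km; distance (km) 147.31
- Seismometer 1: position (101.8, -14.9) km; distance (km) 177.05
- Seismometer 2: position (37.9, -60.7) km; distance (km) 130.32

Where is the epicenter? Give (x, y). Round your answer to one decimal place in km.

Circle about each station: (x − 53.2)² + (y − 80.4)² = 147.31²; (x − 101.8)² + (y + 14.9)² = 177.05²; (x − 37.9)² + (y + 60.7)² = 130.32².
Subtracting pairs of circle equations eliminates x²+y² and gives linear equations (the radical axes):
97.2 x − 190.6 y = -8355.62
-30.6 x − 282.2 y = 543.43
Solving the 2×2 system: x ≈ -74.0, y ≈ 6.1 km.

x ≈ -74.0 km, y ≈ 6.1 km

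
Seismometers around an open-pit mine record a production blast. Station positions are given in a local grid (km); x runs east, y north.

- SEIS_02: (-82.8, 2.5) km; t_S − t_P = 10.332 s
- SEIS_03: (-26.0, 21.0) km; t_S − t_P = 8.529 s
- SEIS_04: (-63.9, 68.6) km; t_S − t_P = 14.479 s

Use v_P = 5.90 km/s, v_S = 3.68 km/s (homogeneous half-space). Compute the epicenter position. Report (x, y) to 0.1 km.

(-2.7, -59.1)

Distance from S−P lag: d = Δt · v_P v_S / (v_P − v_S) = Δt · (5.90·3.68)/(5.90−3.68) ≈ 9.7802·Δt.
So d_SEIS_02 = 101.05, d_SEIS_03 = 83.42, d_SEIS_04 = 141.61 km.
Circle about each station: (x + 82.8)² + (y − 2.5)² = 101.05²; (x + 26.0)² + (y − 21.0)² = 83.42²; (x + 63.9)² + (y − 68.6)² = 141.61².
Subtracting pairs of circle equations eliminates x²+y² and gives linear equations (the radical axes):
113.6 x + 37.0 y = -2492.88
37.8 x + 132.2 y = -7915.21
Solving the 2×2 system: x ≈ -2.7, y ≈ -59.1 km.
Check against SEIS_02 (with the unrounded x, y): √((x + 82.8)²+(y − 2.5)²) = 101.05 ≈ 101.05 km. ✓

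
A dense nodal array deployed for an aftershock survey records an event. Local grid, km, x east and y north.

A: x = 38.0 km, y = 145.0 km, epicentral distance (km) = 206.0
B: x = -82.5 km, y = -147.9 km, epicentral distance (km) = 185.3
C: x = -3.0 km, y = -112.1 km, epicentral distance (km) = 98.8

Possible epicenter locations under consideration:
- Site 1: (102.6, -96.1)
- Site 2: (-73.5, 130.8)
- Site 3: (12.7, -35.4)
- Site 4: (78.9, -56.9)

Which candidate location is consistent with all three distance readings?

For each candidate, compare |candidate − station| to the reported distance:
Site 1: residuals A 43.6, B 6.9, C 8.0 → max 43.6 km
Site 2: residuals A 93.6, B 93.5, C 154.1 → max 154.1 km
Site 3: residuals A 23.8, B 37.9, C 20.5 → max 37.9 km
Site 4: residuals A 0.0, B 0.0, C 0.0 → max 0.0 km
Only Site 4 has all residuals ≈ 0.

Site 4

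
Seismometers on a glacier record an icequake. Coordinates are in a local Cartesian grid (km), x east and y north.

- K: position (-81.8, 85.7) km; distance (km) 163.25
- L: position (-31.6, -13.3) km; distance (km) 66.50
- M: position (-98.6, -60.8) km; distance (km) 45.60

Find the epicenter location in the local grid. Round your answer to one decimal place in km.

-55.4 km east, -75.4 km north

Circle about each station: (x + 81.8)² + (y − 85.7)² = 163.25²; (x + 31.6)² + (y + 13.3)² = 66.50²; (x + 98.6)² + (y + 60.8)² = 45.60².
Subtracting pairs of circle equations eliminates x²+y² and gives linear equations (the radical axes):
100.4 x − 198.0 y = 9368.03
-33.6 x − 293.0 y = 23954.07
Solving the 2×2 system: x ≈ -55.4, y ≈ -75.4 km.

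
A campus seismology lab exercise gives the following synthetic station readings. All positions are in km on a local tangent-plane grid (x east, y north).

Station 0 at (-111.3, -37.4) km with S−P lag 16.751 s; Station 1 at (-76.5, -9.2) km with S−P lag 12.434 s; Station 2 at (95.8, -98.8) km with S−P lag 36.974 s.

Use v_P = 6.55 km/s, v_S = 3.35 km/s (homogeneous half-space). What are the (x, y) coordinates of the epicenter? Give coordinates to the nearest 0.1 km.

Distance from S−P lag: d = Δt · v_P v_S / (v_P − v_S) = Δt · (6.55·3.35)/(6.55−3.35) ≈ 6.8570·Δt.
So d_Station 0 = 114.86, d_Station 1 = 85.26, d_Station 2 = 253.53 km.
Circle about each station: (x + 111.3)² + (y + 37.4)² = 114.86²; (x + 76.5)² + (y + 9.2)² = 85.26²; (x − 95.8)² + (y + 98.8)² = 253.53².
Subtracting the Station 0 equation from the Station 1 and Station 2 equations removes the quadratic terms:
69.6 x + 56.4 y = -1926.01
414.2 x − 122.8 y = -45932.01
Solving the 2×2 system: x ≈ -88.6, y ≈ 75.2 km.

x ≈ -88.6 km, y ≈ 75.2 km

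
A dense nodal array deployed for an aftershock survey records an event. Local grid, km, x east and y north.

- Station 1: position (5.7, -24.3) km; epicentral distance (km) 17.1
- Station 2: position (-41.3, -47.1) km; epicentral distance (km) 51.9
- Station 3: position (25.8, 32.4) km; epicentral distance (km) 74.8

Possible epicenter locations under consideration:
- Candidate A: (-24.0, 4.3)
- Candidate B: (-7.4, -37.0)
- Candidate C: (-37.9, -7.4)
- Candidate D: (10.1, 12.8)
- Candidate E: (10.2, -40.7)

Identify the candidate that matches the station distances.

Candidate E

For each candidate, compare |candidate − station| to the reported distance:
Candidate A: residuals Station 1 24.1, Station 2 2.3, Station 3 17.6 → max 24.1 km
Candidate B: residuals Station 1 1.1, Station 2 16.5, Station 3 2.1 → max 16.5 km
Candidate C: residuals Station 1 29.7, Station 2 12.1, Station 3 0.3 → max 29.7 km
Candidate D: residuals Station 1 20.3, Station 2 27.0, Station 3 49.7 → max 49.7 km
Candidate E: residuals Station 1 0.1, Station 2 0.0, Station 3 0.1 → max 0.1 km
Only Candidate E has all residuals ≈ 0.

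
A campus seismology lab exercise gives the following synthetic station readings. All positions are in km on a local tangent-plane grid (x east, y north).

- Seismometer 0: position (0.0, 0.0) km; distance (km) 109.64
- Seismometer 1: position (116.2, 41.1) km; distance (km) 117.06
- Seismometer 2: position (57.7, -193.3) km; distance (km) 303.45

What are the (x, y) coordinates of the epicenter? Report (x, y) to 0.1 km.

Circle about each station: x² + y² = 109.64²; (x − 116.2)² + (y − 41.1)² = 117.06²; (x − 57.7)² + (y + 193.3)² = 303.45².
Subtracting pairs of circle equations eliminates x²+y² and gives linear equations (the radical axes):
232.4 x + 82.2 y = 13509.54
115.4 x − 386.6 y = -39366.79
Solving the 2×2 system: x ≈ 20.0, y ≈ 107.8 km.
Check against Seismometer 0 (with the unrounded x, y): √(x²+y²) = 109.64 ≈ 109.64 km. ✓

(20.0, 107.8)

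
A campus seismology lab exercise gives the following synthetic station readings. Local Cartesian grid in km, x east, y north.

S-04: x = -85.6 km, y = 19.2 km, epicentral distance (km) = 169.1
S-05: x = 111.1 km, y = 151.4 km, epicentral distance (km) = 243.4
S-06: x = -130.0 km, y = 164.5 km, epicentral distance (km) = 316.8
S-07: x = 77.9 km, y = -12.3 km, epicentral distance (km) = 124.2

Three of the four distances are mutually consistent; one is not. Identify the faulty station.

S-05

Solve using three stations at a time. Using S-04, S-06, S-07 (subtract circle equations pairwise → linear system) gives (x, y) ≈ (13.0, -118.2).
Distances from that point to each station vs reported:
  S-04: calculated 169.1 vs reported 169.1 → residual 0.0 km
  S-05: calculated 286.9 vs reported 243.4 → residual 43.5 km
  S-06: calculated 316.8 vs reported 316.8 → residual 0.0 km
  S-07: calculated 124.2 vs reported 124.2 → residual 0.0 km
S-04, S-06, S-07 are mutually consistent (residuals ≈ 0); S-05 is off by 43.5 km.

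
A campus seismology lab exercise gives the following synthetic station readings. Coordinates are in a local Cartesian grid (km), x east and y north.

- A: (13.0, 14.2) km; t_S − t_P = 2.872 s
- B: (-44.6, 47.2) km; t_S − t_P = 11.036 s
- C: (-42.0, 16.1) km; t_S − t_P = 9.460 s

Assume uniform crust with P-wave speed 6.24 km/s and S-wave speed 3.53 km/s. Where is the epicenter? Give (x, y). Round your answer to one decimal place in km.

x ≈ 33.9 km, y ≈ 3.8 km

Distance from S−P lag: d = Δt · v_P v_S / (v_P − v_S) = Δt · (6.24·3.53)/(6.24−3.53) ≈ 8.1281·Δt.
So d_A = 23.34, d_B = 89.70, d_C = 76.89 km.
Circle about each station: (x − 13.0)² + (y − 14.2)² = 23.34²; (x + 44.6)² + (y − 47.2)² = 89.70²; (x + 42.0)² + (y − 16.1)² = 76.89².
Subtracting the A equation from the B and C equations removes the quadratic terms:
-115.2 x + 66.0 y = -3654.97
-110.0 x + 3.8 y = -3714.75
Solving the 2×2 system: x ≈ 33.9, y ≈ 3.8 km.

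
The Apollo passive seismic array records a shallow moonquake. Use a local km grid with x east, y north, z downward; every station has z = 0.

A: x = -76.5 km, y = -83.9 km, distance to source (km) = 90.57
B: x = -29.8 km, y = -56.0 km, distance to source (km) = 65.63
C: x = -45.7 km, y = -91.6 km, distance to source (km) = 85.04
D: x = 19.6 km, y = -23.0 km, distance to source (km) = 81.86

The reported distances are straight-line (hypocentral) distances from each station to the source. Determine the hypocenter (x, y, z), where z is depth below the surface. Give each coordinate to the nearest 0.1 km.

x ≈ -32.2 km, y ≈ -35.2 km, depth ≈ 62.2 km

Each station gives a sphere (x−x_i)² + (y−y_i)² + z² = d_i² (stations at z=0).
Subtracting the A sphere from B and C: z² cancels, leaving linear equations in x and y:
93.4 x + 55.8 y = -4971.79
61.6 x − 15.4 y = -1441.29
Solving: x ≈ -32.199, y ≈ -35.205 km (keep extra digits for the depth step; rounded: -32.2, -35.2).
Then from the A sphere: z² = 90.57² − (x + 76.5)² − (y + 83.9)² with x = -32.199, y = -35.205, so z ≈ 62.202 ≈ 62.2 km.
Check against D (with the unrounded solution): distance 81.86 ≈ 81.86 km. ✓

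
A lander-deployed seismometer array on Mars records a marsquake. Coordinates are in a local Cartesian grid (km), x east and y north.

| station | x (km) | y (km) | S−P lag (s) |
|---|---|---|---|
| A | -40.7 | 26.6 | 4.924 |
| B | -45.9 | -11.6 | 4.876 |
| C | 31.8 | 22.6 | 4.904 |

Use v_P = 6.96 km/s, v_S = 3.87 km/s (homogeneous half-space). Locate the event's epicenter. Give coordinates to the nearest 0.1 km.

-5.6 km east, 1.9 km north

Distance from S−P lag: d = Δt · v_P v_S / (v_P − v_S) = Δt · (6.96·3.87)/(6.96−3.87) ≈ 8.7169·Δt.
So d_A = 42.92, d_B = 42.50, d_C = 42.75 km.
Circle about each station: (x + 40.7)² + (y − 26.6)² = 42.92²; (x + 45.9)² + (y + 11.6)² = 42.50²; (x − 31.8)² + (y − 22.6)² = 42.75².
Subtracting pairs of circle equations eliminates x²+y² and gives linear equations (the radical axes):
-10.4 x − 76.4 y = -86.80
145.0 x − 8.0 y = -827.49
Solving the 2×2 system: x ≈ -5.6, y ≈ 1.9 km.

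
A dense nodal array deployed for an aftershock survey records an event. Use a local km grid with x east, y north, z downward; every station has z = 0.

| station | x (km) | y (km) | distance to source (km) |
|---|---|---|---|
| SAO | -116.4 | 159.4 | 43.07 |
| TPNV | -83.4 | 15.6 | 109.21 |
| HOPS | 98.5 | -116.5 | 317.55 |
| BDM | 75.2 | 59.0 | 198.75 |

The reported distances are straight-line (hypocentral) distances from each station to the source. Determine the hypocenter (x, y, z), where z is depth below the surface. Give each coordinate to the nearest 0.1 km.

x ≈ -113.5 km, y ≈ 119.4 km, depth ≈ 15.7 km

Each station gives a sphere (x−x_i)² + (y−y_i)² + z² = d_i² (stations at z=0).
Subtracting the SAO sphere from TPNV and HOPS: z² cancels, leaving linear equations in x and y:
66.0 x − 287.6 y = -41830.20
429.8 x − 551.8 y = -114665.80
Solving: x ≈ -113.497, y ≈ 119.400 km (keep extra digits for the depth step; rounded: -113.5, 119.4).
Then from the SAO sphere: z² = 43.07² − (x + 116.4)² − (y − 159.4)² with x = -113.497, y = 119.400, so z ≈ 15.703 ≈ 15.7 km.
Check against BDM (with the unrounded solution): distance 198.75 ≈ 198.75 km. ✓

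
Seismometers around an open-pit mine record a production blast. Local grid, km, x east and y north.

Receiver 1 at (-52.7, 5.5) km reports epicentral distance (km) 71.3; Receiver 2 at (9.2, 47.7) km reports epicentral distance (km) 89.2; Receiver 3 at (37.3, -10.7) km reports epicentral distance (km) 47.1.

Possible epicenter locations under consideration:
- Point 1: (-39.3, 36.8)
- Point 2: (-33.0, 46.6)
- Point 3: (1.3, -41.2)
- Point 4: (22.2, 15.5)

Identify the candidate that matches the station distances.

Point 3

For each candidate, compare |candidate − station| to the reported distance:
Point 1: residuals Receiver 1 37.3, Receiver 2 39.5, Receiver 3 43.0 → max 43.0 km
Point 2: residuals Receiver 1 25.7, Receiver 2 47.0, Receiver 3 43.6 → max 47.0 km
Point 3: residuals Receiver 1 0.1, Receiver 2 0.1, Receiver 3 0.1 → max 0.1 km
Point 4: residuals Receiver 1 4.3, Receiver 2 54.5, Receiver 3 16.9 → max 54.5 km
Only Point 3 has all residuals ≈ 0.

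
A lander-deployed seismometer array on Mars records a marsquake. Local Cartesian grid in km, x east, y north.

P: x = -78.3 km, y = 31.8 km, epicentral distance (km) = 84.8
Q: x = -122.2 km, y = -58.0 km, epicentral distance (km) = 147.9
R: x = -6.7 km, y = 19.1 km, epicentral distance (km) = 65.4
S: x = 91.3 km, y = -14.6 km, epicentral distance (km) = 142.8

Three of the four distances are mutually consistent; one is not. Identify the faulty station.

Solve using three stations at a time. Using P, R, S (subtract circle equations pairwise → linear system) gives (x, y) ≈ (-11.7, 84.2).
Distances from that point to each station vs reported:
  P: calculated 84.7 vs reported 84.8 → residual 0.1 km
  Q: calculated 180.1 vs reported 147.9 → residual 32.2 km
  R: calculated 65.3 vs reported 65.4 → residual 0.1 km
  S: calculated 142.8 vs reported 142.8 → residual 0.0 km
P, R, S are mutually consistent (residuals ≈ 0); Q is off by 32.2 km.

Q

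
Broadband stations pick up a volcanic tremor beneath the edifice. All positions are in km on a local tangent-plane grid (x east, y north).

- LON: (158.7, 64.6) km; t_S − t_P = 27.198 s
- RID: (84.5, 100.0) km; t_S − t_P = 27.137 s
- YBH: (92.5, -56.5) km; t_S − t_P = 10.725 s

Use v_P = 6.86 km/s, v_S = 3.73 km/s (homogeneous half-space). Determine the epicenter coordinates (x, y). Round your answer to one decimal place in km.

Distance from S−P lag: d = Δt · v_P v_S / (v_P − v_S) = Δt · (6.86·3.73)/(6.86−3.73) ≈ 8.1750·Δt.
So d_LON = 222.34, d_RID = 221.85, d_YBH = 87.68 km.
Circle about each station: (x − 158.7)² + (y − 64.6)² = 222.34²; (x − 84.5)² + (y − 100.0)² = 221.85²; (x − 92.5)² + (y + 56.5)² = 87.68².
Subtracting the LON equation from the RID and YBH equations removes the quadratic terms:
-148.4 x + 70.8 y = -12000.95
-132.4 x − 242.2 y = 24136.94
Solving the 2×2 system: x ≈ 26.4, y ≈ -114.1 km.
Check against LON (with the unrounded x, y): √((x − 158.7)²+(y − 64.6)²) = 222.33 ≈ 222.34 km. ✓

(26.4, -114.1)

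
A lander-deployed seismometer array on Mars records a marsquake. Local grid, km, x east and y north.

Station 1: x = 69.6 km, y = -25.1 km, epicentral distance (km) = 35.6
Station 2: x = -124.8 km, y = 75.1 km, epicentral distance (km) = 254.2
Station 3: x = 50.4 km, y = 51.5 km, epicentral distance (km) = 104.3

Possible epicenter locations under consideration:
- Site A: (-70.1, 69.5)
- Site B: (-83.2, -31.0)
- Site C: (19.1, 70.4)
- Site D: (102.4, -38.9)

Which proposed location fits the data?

Site D

For each candidate, compare |candidate − station| to the reported distance:
Site A: residuals Station 1 133.1, Station 2 199.2, Station 3 17.5 → max 199.2 km
Site B: residuals Station 1 117.3, Station 2 140.2, Station 3 52.7 → max 140.2 km
Site C: residuals Station 1 72.4, Station 2 110.2, Station 3 67.7 → max 110.2 km
Site D: residuals Station 1 0.0, Station 2 0.0, Station 3 0.0 → max 0.0 km
Only Site D has all residuals ≈ 0.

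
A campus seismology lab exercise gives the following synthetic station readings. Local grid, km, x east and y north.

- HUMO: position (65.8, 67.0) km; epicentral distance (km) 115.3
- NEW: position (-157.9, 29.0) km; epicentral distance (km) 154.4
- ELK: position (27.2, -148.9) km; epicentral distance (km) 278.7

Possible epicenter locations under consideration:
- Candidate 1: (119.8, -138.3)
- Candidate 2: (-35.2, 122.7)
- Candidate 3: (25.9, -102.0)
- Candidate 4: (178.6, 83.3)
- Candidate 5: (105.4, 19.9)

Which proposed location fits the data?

For each candidate, compare |candidate − station| to the reported distance:
Candidate 1: residuals HUMO 97.0, NEW 169.8, ELK 185.5 → max 185.5 km
Candidate 2: residuals HUMO 0.0, NEW 0.0, ELK 0.0 → max 0.0 km
Candidate 3: residuals HUMO 58.3, NEW 71.3, ELK 231.8 → max 231.8 km
Candidate 4: residuals HUMO 1.3, NEW 186.5, ELK 1.5 → max 186.5 km
Candidate 5: residuals HUMO 53.8, NEW 109.1, ELK 92.7 → max 109.1 km
Only Candidate 2 has all residuals ≈ 0.

Candidate 2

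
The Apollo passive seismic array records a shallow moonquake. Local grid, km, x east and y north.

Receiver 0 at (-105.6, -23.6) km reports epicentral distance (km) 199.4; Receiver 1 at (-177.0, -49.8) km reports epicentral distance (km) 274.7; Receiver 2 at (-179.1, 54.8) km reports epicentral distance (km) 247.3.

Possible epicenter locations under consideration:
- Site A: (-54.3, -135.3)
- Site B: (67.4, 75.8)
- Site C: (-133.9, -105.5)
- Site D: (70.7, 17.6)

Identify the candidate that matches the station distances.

For each candidate, compare |candidate − station| to the reported distance:
Site A: residuals Receiver 0 76.5, Receiver 1 125.1, Receiver 2 19.9 → max 125.1 km
Site B: residuals Receiver 0 0.1, Receiver 1 0.1, Receiver 2 0.1 → max 0.1 km
Site C: residuals Receiver 0 112.7, Receiver 1 204.3, Receiver 2 80.7 → max 204.3 km
Site D: residuals Receiver 0 18.3, Receiver 1 18.0, Receiver 2 5.3 → max 18.3 km
Only Site B has all residuals ≈ 0.

Site B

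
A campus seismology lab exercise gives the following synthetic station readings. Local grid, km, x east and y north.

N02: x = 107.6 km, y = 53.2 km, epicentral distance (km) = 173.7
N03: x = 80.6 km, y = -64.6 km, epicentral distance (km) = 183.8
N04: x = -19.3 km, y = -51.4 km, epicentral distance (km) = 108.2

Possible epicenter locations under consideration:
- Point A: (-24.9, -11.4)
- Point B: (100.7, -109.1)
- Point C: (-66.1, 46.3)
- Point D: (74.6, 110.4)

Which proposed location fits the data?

For each candidate, compare |candidate − station| to the reported distance:
Point A: residuals N02 26.3, N03 65.6, N04 67.8 → max 67.8 km
Point B: residuals N02 11.3, N03 135.0, N04 25.0 → max 135.0 km
Point C: residuals N02 0.1, N03 0.1, N04 0.1 → max 0.1 km
Point D: residuals N02 107.7, N03 8.7, N04 78.9 → max 107.7 km
Only Point C has all residuals ≈ 0.

Point C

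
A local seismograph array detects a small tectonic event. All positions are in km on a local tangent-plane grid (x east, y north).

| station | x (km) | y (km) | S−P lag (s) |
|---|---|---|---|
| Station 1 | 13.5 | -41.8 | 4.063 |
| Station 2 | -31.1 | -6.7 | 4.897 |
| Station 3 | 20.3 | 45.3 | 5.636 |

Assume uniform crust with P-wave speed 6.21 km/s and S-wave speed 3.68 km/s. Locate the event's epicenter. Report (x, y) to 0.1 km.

Distance from S−P lag: d = Δt · v_P v_S / (v_P − v_S) = Δt · (6.21·3.68)/(6.21−3.68) ≈ 9.0327·Δt.
So d_Station 1 = 36.70, d_Station 2 = 44.23, d_Station 3 = 50.91 km.
Circle about each station: (x − 13.5)² + (y + 41.8)² = 36.70²; (x + 31.1)² + (y + 6.7)² = 44.23²; (x − 20.3)² + (y − 45.3)² = 50.91².
Subtracting pairs of circle equations eliminates x²+y² and gives linear equations (the radical axes):
-89.2 x + 70.2 y = -1526.79
13.6 x + 174.2 y = -710.25
Solving the 2×2 system: x ≈ 13.1, y ≈ -5.1 km.

x ≈ 13.1 km, y ≈ -5.1 km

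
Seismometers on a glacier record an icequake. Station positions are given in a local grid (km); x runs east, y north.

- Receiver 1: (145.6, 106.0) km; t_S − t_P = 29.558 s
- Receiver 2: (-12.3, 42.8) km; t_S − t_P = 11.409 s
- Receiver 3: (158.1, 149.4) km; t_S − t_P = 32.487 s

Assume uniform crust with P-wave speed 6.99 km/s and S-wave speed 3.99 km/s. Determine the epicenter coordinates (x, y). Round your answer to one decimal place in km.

-116.7 km east, 24.1 km north

Distance from S−P lag: d = Δt · v_P v_S / (v_P − v_S) = Δt · (6.99·3.99)/(6.99−3.99) ≈ 9.2967·Δt.
So d_Receiver 1 = 274.79, d_Receiver 2 = 106.07, d_Receiver 3 = 302.02 km.
Circle about each station: (x − 145.6)² + (y − 106.0)² = 274.79²; (x + 12.3)² + (y − 42.8)² = 106.07²; (x − 158.1)² + (y − 149.4)² = 302.02².
Subtracting pairs of circle equations eliminates x²+y² and gives linear equations (the radical axes):
-315.8 x − 126.4 y = 33806.47
25.0 x + 86.8 y = -825.93
Solving the 2×2 system: x ≈ -116.7, y ≈ 24.1 km.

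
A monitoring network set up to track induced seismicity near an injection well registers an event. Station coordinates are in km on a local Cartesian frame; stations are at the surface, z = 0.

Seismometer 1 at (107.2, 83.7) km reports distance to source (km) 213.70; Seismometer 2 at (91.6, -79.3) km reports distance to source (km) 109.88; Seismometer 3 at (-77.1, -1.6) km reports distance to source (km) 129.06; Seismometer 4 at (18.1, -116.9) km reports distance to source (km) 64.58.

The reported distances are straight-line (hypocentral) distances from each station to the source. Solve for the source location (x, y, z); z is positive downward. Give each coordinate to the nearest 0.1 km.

(-2.5, -91.1, 55.5)

Each station gives a sphere (x−x_i)² + (y−y_i)² + z² = d_i² (stations at z=0).
Subtracting the Seismometer 1 sphere from Seismometer 2 and Seismometer 3: z² cancels, leaving linear equations in x and y:
-31.2 x − 326.0 y = 29775.60
-368.6 x − 170.6 y = 16460.65
Solving: x ≈ -2.494, y ≈ -91.097 km (keep extra digits for the depth step; rounded: -2.5, -91.1).
Then from the Seismometer 1 sphere: z² = 213.70² − (x − 107.2)² − (y − 83.7)² with x = -2.494, y = -91.097, so z ≈ 55.506 ≈ 55.5 km.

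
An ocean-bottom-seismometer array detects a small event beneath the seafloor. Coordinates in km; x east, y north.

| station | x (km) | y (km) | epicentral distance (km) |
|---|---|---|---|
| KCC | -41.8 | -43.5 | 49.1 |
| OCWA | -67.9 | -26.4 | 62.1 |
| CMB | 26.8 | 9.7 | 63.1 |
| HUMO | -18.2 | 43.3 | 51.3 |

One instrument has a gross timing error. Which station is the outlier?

CMB

Solve using three stations at a time. Using KCC, OCWA, HUMO (subtract circle equations pairwise → linear system) gives (x, y) ≈ (-8.9, -7.1).
Distances from that point to each station vs reported:
  KCC: calculated 49.1 vs reported 49.1 → residual 0.0 km
  OCWA: calculated 62.1 vs reported 62.1 → residual 0.0 km
  CMB: calculated 39.5 vs reported 63.1 → residual 23.6 km
  HUMO: calculated 51.3 vs reported 51.3 → residual 0.0 km
KCC, OCWA, HUMO are mutually consistent (residuals ≈ 0); CMB is off by 23.6 km.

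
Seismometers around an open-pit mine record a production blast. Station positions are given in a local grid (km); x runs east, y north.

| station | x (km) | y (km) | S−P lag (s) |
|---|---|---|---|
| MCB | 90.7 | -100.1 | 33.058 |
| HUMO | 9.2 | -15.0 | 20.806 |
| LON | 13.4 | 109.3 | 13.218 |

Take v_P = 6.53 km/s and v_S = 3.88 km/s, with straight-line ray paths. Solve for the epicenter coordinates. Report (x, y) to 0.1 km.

(-107.5, 146.1)

Distance from S−P lag: d = Δt · v_P v_S / (v_P − v_S) = Δt · (6.53·3.88)/(6.53−3.88) ≈ 9.5609·Δt.
So d_MCB = 316.06, d_HUMO = 198.92, d_LON = 126.38 km.
Circle about each station: (x − 90.7)² + (y + 100.1)² = 316.06²; (x − 9.2)² + (y + 15.0)² = 198.92²; (x − 13.4)² + (y − 109.3)² = 126.38².
Subtracting the MCB equation from the HUMO and LON equations removes the quadratic terms:
-163.0 x + 170.2 y = 42387.90
-154.6 x + 418.8 y = 77801.57
Solving the 2×2 system: x ≈ -107.5, y ≈ 146.1 km.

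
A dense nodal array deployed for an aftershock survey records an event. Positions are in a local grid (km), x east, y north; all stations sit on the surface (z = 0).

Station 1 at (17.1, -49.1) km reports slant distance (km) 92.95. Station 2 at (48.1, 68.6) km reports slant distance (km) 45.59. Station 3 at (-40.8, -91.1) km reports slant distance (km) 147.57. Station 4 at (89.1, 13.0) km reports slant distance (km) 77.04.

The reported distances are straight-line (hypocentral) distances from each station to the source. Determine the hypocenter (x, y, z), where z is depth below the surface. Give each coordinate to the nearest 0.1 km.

Each station gives a sphere (x−x_i)² + (y−y_i)² + z² = d_i² (stations at z=0).
Subtracting the Station 1 sphere from Station 2 and Station 3: z² cancels, leaving linear equations in x and y:
62.0 x + 235.4 y = 10877.60
-115.8 x − 84.0 y = -5876.57
Solving: x ≈ 21.297, y ≈ 40.600 km (keep extra digits for the depth step; rounded: 21.3, 40.6).
Then from the Station 1 sphere: z² = 92.95² − (x − 17.1)² − (y + 49.1)² with x = 21.297, y = 40.600, so z ≈ 24.000 ≈ 24.0 km.

(21.3, 40.6, 24.0)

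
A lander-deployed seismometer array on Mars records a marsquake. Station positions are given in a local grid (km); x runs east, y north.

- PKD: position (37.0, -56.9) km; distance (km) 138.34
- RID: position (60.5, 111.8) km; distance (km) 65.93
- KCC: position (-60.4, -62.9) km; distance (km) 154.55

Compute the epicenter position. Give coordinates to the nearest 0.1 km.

(4.2, 77.5)

Circle about each station: (x − 37.0)² + (y + 56.9)² = 138.34²; (x − 60.5)² + (y − 111.8)² = 65.93²; (x + 60.4)² + (y + 62.9)² = 154.55².
Subtracting the PKD equation from the RID and KCC equations removes the quadratic terms:
47.0 x + 337.4 y = 26344.07
-194.8 x − 12.0 y = -1749.79
Solving the 2×2 system: x ≈ 4.2, y ≈ 77.5 km.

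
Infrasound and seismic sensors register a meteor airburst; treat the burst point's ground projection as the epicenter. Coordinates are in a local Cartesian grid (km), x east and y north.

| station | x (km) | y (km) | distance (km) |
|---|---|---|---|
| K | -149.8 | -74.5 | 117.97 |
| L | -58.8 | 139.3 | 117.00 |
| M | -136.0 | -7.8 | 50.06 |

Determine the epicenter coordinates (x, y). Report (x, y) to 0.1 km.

Circle about each station: (x + 149.8)² + (y + 74.5)² = 117.97²; (x + 58.8)² + (y − 139.3)² = 117.00²; (x + 136.0)² + (y + 7.8)² = 50.06².
Subtracting pairs of circle equations eliminates x²+y² and gives linear equations (the radical axes):
182.0 x + 427.6 y = -4900.44
27.6 x + 133.4 y = 1977.47
Solving the 2×2 system: x ≈ -120.2, y ≈ 39.7 km.

(-120.2, 39.7)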